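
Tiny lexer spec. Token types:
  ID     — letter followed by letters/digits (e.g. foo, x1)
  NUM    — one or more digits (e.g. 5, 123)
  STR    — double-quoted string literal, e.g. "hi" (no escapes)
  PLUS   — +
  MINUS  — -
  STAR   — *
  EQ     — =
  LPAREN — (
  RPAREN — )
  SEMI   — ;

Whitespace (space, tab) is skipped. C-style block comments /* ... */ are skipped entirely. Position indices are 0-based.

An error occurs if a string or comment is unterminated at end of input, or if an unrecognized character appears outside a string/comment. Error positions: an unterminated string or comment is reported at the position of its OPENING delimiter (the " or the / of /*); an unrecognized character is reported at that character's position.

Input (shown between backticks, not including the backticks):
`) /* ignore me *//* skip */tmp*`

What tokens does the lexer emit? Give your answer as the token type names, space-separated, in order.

pos=0: emit RPAREN ')'
pos=2: enter COMMENT mode (saw '/*')
exit COMMENT mode (now at pos=17)
pos=17: enter COMMENT mode (saw '/*')
exit COMMENT mode (now at pos=27)
pos=27: emit ID 'tmp' (now at pos=30)
pos=30: emit STAR '*'
DONE. 3 tokens: [RPAREN, ID, STAR]

Answer: RPAREN ID STAR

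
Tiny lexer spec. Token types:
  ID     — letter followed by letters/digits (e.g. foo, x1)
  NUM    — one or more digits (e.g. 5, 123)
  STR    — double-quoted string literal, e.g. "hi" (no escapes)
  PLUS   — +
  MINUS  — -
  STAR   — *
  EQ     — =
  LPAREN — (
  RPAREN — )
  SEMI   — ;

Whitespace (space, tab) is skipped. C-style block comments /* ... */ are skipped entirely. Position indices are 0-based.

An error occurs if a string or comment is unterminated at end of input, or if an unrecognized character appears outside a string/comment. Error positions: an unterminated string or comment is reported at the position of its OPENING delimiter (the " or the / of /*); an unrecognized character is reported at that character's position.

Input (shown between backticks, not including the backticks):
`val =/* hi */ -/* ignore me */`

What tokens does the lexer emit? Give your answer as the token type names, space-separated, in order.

Answer: ID EQ MINUS

Derivation:
pos=0: emit ID 'val' (now at pos=3)
pos=4: emit EQ '='
pos=5: enter COMMENT mode (saw '/*')
exit COMMENT mode (now at pos=13)
pos=14: emit MINUS '-'
pos=15: enter COMMENT mode (saw '/*')
exit COMMENT mode (now at pos=30)
DONE. 3 tokens: [ID, EQ, MINUS]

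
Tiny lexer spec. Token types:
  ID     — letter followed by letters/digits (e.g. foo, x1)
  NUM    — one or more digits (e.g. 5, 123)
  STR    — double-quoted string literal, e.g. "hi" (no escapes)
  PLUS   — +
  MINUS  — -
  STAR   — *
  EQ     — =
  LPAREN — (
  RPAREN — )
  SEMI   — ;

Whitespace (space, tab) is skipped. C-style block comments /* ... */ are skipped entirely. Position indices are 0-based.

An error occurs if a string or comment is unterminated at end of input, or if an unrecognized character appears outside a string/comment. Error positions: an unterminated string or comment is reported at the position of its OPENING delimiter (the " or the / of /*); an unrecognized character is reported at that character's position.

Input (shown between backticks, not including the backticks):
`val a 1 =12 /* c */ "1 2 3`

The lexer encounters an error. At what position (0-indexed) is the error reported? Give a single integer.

Answer: 20

Derivation:
pos=0: emit ID 'val' (now at pos=3)
pos=4: emit ID 'a' (now at pos=5)
pos=6: emit NUM '1' (now at pos=7)
pos=8: emit EQ '='
pos=9: emit NUM '12' (now at pos=11)
pos=12: enter COMMENT mode (saw '/*')
exit COMMENT mode (now at pos=19)
pos=20: enter STRING mode
pos=20: ERROR — unterminated string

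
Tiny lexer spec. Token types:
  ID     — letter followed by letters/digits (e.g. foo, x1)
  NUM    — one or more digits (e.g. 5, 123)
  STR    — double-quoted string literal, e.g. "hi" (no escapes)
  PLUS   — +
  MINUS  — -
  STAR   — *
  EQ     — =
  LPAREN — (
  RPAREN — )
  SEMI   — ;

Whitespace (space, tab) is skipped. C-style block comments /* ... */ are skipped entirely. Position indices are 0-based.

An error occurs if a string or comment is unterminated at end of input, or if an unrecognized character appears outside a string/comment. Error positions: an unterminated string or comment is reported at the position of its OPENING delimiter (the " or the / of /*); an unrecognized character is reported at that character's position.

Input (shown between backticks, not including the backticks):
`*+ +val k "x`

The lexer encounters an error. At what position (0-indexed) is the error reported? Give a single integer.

Answer: 10

Derivation:
pos=0: emit STAR '*'
pos=1: emit PLUS '+'
pos=3: emit PLUS '+'
pos=4: emit ID 'val' (now at pos=7)
pos=8: emit ID 'k' (now at pos=9)
pos=10: enter STRING mode
pos=10: ERROR — unterminated string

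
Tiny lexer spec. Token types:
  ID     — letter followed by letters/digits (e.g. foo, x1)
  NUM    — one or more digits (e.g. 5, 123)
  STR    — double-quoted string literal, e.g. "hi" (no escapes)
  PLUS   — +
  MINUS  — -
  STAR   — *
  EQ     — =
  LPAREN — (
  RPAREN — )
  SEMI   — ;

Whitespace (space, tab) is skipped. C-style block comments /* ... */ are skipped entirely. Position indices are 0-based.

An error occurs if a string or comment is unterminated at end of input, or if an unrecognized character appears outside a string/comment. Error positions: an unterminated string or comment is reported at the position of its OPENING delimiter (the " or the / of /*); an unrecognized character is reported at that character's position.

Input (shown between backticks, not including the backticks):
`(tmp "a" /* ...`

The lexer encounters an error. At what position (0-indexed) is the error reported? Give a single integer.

Answer: 9

Derivation:
pos=0: emit LPAREN '('
pos=1: emit ID 'tmp' (now at pos=4)
pos=5: enter STRING mode
pos=5: emit STR "a" (now at pos=8)
pos=9: enter COMMENT mode (saw '/*')
pos=9: ERROR — unterminated comment (reached EOF)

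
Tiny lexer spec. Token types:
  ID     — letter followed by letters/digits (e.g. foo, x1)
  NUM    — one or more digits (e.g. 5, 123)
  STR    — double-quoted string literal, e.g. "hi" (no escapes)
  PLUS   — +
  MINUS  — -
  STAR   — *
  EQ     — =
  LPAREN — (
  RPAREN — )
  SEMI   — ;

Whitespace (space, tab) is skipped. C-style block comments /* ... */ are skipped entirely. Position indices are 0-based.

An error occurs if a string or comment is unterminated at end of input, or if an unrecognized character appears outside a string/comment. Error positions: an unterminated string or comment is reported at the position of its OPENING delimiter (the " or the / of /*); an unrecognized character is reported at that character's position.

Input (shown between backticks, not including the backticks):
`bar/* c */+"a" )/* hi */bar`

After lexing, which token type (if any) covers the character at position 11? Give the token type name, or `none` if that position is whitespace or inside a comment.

Answer: STR

Derivation:
pos=0: emit ID 'bar' (now at pos=3)
pos=3: enter COMMENT mode (saw '/*')
exit COMMENT mode (now at pos=10)
pos=10: emit PLUS '+'
pos=11: enter STRING mode
pos=11: emit STR "a" (now at pos=14)
pos=15: emit RPAREN ')'
pos=16: enter COMMENT mode (saw '/*')
exit COMMENT mode (now at pos=24)
pos=24: emit ID 'bar' (now at pos=27)
DONE. 5 tokens: [ID, PLUS, STR, RPAREN, ID]
Position 11: char is '"' -> STR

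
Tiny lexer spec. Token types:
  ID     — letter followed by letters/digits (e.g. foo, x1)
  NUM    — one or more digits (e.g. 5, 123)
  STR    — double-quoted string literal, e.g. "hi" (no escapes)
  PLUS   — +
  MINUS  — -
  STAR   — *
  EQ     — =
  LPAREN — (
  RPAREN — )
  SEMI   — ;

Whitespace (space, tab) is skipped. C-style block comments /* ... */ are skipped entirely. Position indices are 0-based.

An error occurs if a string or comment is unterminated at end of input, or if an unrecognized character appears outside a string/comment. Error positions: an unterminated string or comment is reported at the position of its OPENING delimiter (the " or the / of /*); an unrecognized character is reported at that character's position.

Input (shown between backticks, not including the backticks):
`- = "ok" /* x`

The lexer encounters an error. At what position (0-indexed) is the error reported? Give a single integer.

Answer: 9

Derivation:
pos=0: emit MINUS '-'
pos=2: emit EQ '='
pos=4: enter STRING mode
pos=4: emit STR "ok" (now at pos=8)
pos=9: enter COMMENT mode (saw '/*')
pos=9: ERROR — unterminated comment (reached EOF)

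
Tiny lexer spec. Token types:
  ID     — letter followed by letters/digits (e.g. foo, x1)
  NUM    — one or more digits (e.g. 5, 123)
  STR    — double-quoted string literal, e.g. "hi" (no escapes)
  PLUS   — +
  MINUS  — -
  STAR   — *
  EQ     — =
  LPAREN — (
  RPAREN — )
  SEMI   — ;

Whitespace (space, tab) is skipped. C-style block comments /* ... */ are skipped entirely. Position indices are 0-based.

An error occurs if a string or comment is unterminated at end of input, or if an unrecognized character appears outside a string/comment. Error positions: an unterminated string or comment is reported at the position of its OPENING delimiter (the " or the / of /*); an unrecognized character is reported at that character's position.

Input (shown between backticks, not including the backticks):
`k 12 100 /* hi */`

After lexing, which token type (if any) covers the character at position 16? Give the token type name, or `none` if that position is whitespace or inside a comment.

pos=0: emit ID 'k' (now at pos=1)
pos=2: emit NUM '12' (now at pos=4)
pos=5: emit NUM '100' (now at pos=8)
pos=9: enter COMMENT mode (saw '/*')
exit COMMENT mode (now at pos=17)
DONE. 3 tokens: [ID, NUM, NUM]
Position 16: char is '/' -> none

Answer: none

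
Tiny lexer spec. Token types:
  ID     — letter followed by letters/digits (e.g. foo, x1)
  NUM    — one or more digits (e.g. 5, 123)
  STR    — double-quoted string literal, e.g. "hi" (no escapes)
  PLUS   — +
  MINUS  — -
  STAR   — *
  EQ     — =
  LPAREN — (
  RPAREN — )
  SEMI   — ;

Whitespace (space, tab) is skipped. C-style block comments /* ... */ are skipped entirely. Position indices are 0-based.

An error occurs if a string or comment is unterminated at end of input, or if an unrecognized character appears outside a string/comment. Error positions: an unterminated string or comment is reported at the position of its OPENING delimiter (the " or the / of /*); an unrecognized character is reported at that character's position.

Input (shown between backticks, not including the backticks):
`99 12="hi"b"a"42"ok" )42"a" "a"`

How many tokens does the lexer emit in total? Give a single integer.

Answer: 12

Derivation:
pos=0: emit NUM '99' (now at pos=2)
pos=3: emit NUM '12' (now at pos=5)
pos=5: emit EQ '='
pos=6: enter STRING mode
pos=6: emit STR "hi" (now at pos=10)
pos=10: emit ID 'b' (now at pos=11)
pos=11: enter STRING mode
pos=11: emit STR "a" (now at pos=14)
pos=14: emit NUM '42' (now at pos=16)
pos=16: enter STRING mode
pos=16: emit STR "ok" (now at pos=20)
pos=21: emit RPAREN ')'
pos=22: emit NUM '42' (now at pos=24)
pos=24: enter STRING mode
pos=24: emit STR "a" (now at pos=27)
pos=28: enter STRING mode
pos=28: emit STR "a" (now at pos=31)
DONE. 12 tokens: [NUM, NUM, EQ, STR, ID, STR, NUM, STR, RPAREN, NUM, STR, STR]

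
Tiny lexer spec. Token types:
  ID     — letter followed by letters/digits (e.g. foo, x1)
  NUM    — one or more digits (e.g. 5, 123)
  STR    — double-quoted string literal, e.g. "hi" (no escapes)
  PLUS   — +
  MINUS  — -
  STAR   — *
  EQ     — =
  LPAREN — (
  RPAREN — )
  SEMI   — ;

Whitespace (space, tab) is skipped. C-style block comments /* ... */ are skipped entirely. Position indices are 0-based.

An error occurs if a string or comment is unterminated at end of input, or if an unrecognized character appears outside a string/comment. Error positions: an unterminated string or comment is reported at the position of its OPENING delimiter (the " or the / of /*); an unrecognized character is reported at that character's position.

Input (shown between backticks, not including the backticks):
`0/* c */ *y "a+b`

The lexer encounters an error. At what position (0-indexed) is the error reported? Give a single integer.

pos=0: emit NUM '0' (now at pos=1)
pos=1: enter COMMENT mode (saw '/*')
exit COMMENT mode (now at pos=8)
pos=9: emit STAR '*'
pos=10: emit ID 'y' (now at pos=11)
pos=12: enter STRING mode
pos=12: ERROR — unterminated string

Answer: 12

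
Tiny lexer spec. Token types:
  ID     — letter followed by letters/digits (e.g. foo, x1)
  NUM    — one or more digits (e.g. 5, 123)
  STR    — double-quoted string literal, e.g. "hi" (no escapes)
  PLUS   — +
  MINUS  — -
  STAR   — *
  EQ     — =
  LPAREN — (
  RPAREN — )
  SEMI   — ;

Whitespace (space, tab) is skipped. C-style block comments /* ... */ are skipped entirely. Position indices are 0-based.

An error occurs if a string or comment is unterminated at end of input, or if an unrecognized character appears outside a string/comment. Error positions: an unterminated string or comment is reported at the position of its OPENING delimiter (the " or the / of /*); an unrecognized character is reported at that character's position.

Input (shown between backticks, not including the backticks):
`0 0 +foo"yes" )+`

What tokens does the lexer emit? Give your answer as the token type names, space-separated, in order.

Answer: NUM NUM PLUS ID STR RPAREN PLUS

Derivation:
pos=0: emit NUM '0' (now at pos=1)
pos=2: emit NUM '0' (now at pos=3)
pos=4: emit PLUS '+'
pos=5: emit ID 'foo' (now at pos=8)
pos=8: enter STRING mode
pos=8: emit STR "yes" (now at pos=13)
pos=14: emit RPAREN ')'
pos=15: emit PLUS '+'
DONE. 7 tokens: [NUM, NUM, PLUS, ID, STR, RPAREN, PLUS]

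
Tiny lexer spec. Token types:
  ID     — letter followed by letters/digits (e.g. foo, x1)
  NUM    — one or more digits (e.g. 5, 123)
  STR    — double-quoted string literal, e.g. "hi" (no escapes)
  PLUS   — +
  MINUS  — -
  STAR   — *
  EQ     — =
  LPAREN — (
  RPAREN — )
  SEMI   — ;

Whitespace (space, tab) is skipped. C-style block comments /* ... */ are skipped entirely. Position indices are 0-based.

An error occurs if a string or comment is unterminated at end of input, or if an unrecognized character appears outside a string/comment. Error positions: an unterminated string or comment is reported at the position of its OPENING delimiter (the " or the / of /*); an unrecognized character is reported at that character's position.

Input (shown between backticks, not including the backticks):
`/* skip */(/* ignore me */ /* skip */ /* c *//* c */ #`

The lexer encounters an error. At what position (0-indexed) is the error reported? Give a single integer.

Answer: 53

Derivation:
pos=0: enter COMMENT mode (saw '/*')
exit COMMENT mode (now at pos=10)
pos=10: emit LPAREN '('
pos=11: enter COMMENT mode (saw '/*')
exit COMMENT mode (now at pos=26)
pos=27: enter COMMENT mode (saw '/*')
exit COMMENT mode (now at pos=37)
pos=38: enter COMMENT mode (saw '/*')
exit COMMENT mode (now at pos=45)
pos=45: enter COMMENT mode (saw '/*')
exit COMMENT mode (now at pos=52)
pos=53: ERROR — unrecognized char '#'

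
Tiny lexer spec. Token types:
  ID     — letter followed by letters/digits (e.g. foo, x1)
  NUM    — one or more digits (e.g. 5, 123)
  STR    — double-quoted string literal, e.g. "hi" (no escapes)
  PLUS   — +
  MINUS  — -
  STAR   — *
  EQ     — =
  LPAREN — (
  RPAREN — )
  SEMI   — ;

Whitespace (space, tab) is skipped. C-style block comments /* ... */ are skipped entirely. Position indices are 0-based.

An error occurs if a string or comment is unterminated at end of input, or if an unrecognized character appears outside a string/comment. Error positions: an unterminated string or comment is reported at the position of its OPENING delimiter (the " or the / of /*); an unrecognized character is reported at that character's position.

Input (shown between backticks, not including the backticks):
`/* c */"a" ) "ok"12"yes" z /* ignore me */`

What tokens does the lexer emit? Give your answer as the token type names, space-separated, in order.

Answer: STR RPAREN STR NUM STR ID

Derivation:
pos=0: enter COMMENT mode (saw '/*')
exit COMMENT mode (now at pos=7)
pos=7: enter STRING mode
pos=7: emit STR "a" (now at pos=10)
pos=11: emit RPAREN ')'
pos=13: enter STRING mode
pos=13: emit STR "ok" (now at pos=17)
pos=17: emit NUM '12' (now at pos=19)
pos=19: enter STRING mode
pos=19: emit STR "yes" (now at pos=24)
pos=25: emit ID 'z' (now at pos=26)
pos=27: enter COMMENT mode (saw '/*')
exit COMMENT mode (now at pos=42)
DONE. 6 tokens: [STR, RPAREN, STR, NUM, STR, ID]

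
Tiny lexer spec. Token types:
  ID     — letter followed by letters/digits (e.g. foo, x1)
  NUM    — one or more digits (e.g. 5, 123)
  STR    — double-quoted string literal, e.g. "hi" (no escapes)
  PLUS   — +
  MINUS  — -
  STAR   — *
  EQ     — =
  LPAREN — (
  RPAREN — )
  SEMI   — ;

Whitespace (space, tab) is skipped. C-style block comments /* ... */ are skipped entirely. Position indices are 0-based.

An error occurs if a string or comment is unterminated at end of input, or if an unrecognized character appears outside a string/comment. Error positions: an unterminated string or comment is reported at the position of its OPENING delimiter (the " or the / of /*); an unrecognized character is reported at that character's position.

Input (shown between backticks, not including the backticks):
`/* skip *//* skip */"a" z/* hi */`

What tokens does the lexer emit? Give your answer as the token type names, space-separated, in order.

pos=0: enter COMMENT mode (saw '/*')
exit COMMENT mode (now at pos=10)
pos=10: enter COMMENT mode (saw '/*')
exit COMMENT mode (now at pos=20)
pos=20: enter STRING mode
pos=20: emit STR "a" (now at pos=23)
pos=24: emit ID 'z' (now at pos=25)
pos=25: enter COMMENT mode (saw '/*')
exit COMMENT mode (now at pos=33)
DONE. 2 tokens: [STR, ID]

Answer: STR ID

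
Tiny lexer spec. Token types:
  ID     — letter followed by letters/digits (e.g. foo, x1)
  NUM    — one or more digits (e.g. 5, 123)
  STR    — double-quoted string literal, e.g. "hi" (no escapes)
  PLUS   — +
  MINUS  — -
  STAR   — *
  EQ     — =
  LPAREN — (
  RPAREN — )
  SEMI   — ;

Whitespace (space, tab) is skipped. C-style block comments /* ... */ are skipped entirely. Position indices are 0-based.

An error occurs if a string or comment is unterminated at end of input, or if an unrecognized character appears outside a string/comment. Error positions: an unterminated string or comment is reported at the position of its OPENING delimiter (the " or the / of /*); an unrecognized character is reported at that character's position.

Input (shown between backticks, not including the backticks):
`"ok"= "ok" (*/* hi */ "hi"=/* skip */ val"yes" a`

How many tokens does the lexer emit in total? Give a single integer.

Answer: 10

Derivation:
pos=0: enter STRING mode
pos=0: emit STR "ok" (now at pos=4)
pos=4: emit EQ '='
pos=6: enter STRING mode
pos=6: emit STR "ok" (now at pos=10)
pos=11: emit LPAREN '('
pos=12: emit STAR '*'
pos=13: enter COMMENT mode (saw '/*')
exit COMMENT mode (now at pos=21)
pos=22: enter STRING mode
pos=22: emit STR "hi" (now at pos=26)
pos=26: emit EQ '='
pos=27: enter COMMENT mode (saw '/*')
exit COMMENT mode (now at pos=37)
pos=38: emit ID 'val' (now at pos=41)
pos=41: enter STRING mode
pos=41: emit STR "yes" (now at pos=46)
pos=47: emit ID 'a' (now at pos=48)
DONE. 10 tokens: [STR, EQ, STR, LPAREN, STAR, STR, EQ, ID, STR, ID]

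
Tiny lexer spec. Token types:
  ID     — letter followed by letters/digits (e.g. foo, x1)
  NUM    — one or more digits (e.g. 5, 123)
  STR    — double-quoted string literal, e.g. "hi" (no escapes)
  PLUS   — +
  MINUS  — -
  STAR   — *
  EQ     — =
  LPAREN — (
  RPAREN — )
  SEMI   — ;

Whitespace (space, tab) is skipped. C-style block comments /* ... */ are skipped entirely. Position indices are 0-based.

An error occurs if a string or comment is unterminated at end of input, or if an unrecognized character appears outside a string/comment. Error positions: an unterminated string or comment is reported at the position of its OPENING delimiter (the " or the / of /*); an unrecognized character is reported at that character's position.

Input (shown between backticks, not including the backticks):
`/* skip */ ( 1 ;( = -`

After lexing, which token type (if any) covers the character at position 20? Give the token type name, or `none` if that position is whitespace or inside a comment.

pos=0: enter COMMENT mode (saw '/*')
exit COMMENT mode (now at pos=10)
pos=11: emit LPAREN '('
pos=13: emit NUM '1' (now at pos=14)
pos=15: emit SEMI ';'
pos=16: emit LPAREN '('
pos=18: emit EQ '='
pos=20: emit MINUS '-'
DONE. 6 tokens: [LPAREN, NUM, SEMI, LPAREN, EQ, MINUS]
Position 20: char is '-' -> MINUS

Answer: MINUS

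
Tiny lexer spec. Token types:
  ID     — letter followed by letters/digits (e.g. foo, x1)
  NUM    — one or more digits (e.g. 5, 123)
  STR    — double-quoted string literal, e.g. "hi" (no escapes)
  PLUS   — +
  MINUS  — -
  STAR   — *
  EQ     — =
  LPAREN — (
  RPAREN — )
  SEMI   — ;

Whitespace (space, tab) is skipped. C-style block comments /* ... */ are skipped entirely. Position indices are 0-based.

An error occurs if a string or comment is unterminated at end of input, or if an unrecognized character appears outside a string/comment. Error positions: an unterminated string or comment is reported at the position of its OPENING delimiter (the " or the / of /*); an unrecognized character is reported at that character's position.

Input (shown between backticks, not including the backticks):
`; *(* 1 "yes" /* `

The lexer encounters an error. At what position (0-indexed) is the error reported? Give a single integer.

Answer: 14

Derivation:
pos=0: emit SEMI ';'
pos=2: emit STAR '*'
pos=3: emit LPAREN '('
pos=4: emit STAR '*'
pos=6: emit NUM '1' (now at pos=7)
pos=8: enter STRING mode
pos=8: emit STR "yes" (now at pos=13)
pos=14: enter COMMENT mode (saw '/*')
pos=14: ERROR — unterminated comment (reached EOF)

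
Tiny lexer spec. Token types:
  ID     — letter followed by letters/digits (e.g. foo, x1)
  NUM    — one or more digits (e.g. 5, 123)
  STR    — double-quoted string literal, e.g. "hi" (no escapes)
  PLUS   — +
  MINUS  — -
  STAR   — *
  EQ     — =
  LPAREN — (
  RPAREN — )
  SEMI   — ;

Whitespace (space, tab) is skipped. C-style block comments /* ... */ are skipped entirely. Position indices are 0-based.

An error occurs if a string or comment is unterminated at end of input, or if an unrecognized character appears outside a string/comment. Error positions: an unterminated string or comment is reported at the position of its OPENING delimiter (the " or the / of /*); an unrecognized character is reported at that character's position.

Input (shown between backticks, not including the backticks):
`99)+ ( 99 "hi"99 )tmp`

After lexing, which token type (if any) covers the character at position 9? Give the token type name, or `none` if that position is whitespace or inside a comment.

Answer: none

Derivation:
pos=0: emit NUM '99' (now at pos=2)
pos=2: emit RPAREN ')'
pos=3: emit PLUS '+'
pos=5: emit LPAREN '('
pos=7: emit NUM '99' (now at pos=9)
pos=10: enter STRING mode
pos=10: emit STR "hi" (now at pos=14)
pos=14: emit NUM '99' (now at pos=16)
pos=17: emit RPAREN ')'
pos=18: emit ID 'tmp' (now at pos=21)
DONE. 9 tokens: [NUM, RPAREN, PLUS, LPAREN, NUM, STR, NUM, RPAREN, ID]
Position 9: char is ' ' -> none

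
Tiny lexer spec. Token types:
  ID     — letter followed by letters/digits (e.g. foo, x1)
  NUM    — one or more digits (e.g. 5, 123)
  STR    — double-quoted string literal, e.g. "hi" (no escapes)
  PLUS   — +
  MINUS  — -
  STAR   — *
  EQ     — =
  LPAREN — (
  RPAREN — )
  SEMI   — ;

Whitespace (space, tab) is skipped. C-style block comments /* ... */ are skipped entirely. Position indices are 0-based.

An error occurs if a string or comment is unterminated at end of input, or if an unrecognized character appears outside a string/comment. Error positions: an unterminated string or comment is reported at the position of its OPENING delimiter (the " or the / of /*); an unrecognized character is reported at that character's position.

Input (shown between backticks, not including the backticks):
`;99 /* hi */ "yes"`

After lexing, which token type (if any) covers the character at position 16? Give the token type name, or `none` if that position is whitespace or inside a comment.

Answer: STR

Derivation:
pos=0: emit SEMI ';'
pos=1: emit NUM '99' (now at pos=3)
pos=4: enter COMMENT mode (saw '/*')
exit COMMENT mode (now at pos=12)
pos=13: enter STRING mode
pos=13: emit STR "yes" (now at pos=18)
DONE. 3 tokens: [SEMI, NUM, STR]
Position 16: char is 's' -> STR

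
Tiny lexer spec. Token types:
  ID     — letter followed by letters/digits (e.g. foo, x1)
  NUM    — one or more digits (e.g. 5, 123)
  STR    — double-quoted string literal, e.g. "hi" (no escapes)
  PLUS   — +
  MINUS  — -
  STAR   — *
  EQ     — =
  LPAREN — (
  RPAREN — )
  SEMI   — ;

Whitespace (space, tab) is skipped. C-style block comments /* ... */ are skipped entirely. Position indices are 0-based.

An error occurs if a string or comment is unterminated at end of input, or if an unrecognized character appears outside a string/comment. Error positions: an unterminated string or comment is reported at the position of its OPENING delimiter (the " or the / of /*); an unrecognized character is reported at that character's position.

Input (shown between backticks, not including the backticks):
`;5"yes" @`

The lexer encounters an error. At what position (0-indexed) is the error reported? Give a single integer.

Answer: 8

Derivation:
pos=0: emit SEMI ';'
pos=1: emit NUM '5' (now at pos=2)
pos=2: enter STRING mode
pos=2: emit STR "yes" (now at pos=7)
pos=8: ERROR — unrecognized char '@'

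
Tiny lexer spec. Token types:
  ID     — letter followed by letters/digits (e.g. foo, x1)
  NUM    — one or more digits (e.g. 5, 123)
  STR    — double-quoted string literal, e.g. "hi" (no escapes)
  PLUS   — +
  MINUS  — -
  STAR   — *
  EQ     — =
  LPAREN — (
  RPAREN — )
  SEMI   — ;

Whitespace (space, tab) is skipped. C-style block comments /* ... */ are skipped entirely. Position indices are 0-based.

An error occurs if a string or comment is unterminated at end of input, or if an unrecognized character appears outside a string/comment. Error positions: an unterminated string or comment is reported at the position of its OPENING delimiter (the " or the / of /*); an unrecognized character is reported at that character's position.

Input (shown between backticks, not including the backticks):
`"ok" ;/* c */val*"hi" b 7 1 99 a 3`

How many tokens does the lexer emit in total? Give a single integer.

Answer: 11

Derivation:
pos=0: enter STRING mode
pos=0: emit STR "ok" (now at pos=4)
pos=5: emit SEMI ';'
pos=6: enter COMMENT mode (saw '/*')
exit COMMENT mode (now at pos=13)
pos=13: emit ID 'val' (now at pos=16)
pos=16: emit STAR '*'
pos=17: enter STRING mode
pos=17: emit STR "hi" (now at pos=21)
pos=22: emit ID 'b' (now at pos=23)
pos=24: emit NUM '7' (now at pos=25)
pos=26: emit NUM '1' (now at pos=27)
pos=28: emit NUM '99' (now at pos=30)
pos=31: emit ID 'a' (now at pos=32)
pos=33: emit NUM '3' (now at pos=34)
DONE. 11 tokens: [STR, SEMI, ID, STAR, STR, ID, NUM, NUM, NUM, ID, NUM]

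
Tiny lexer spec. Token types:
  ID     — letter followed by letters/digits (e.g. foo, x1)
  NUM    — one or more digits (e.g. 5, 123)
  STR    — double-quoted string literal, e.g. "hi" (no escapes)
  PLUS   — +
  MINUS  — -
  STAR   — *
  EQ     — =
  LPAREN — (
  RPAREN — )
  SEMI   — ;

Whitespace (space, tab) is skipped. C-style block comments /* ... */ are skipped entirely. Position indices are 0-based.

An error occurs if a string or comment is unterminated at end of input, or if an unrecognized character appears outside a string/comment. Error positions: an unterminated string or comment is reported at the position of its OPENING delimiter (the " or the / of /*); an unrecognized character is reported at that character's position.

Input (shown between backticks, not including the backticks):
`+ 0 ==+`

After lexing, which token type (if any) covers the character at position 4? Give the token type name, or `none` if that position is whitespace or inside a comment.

pos=0: emit PLUS '+'
pos=2: emit NUM '0' (now at pos=3)
pos=4: emit EQ '='
pos=5: emit EQ '='
pos=6: emit PLUS '+'
DONE. 5 tokens: [PLUS, NUM, EQ, EQ, PLUS]
Position 4: char is '=' -> EQ

Answer: EQ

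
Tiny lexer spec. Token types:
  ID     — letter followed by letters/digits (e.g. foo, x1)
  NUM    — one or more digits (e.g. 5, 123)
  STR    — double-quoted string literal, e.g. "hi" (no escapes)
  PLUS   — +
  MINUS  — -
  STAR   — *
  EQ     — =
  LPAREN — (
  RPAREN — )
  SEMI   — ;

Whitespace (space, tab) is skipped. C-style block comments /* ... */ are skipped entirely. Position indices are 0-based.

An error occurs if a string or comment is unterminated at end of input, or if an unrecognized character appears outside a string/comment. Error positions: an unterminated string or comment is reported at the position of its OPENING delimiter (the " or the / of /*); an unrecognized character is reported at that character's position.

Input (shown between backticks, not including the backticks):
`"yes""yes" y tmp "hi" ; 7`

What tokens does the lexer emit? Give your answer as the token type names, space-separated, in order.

Answer: STR STR ID ID STR SEMI NUM

Derivation:
pos=0: enter STRING mode
pos=0: emit STR "yes" (now at pos=5)
pos=5: enter STRING mode
pos=5: emit STR "yes" (now at pos=10)
pos=11: emit ID 'y' (now at pos=12)
pos=13: emit ID 'tmp' (now at pos=16)
pos=17: enter STRING mode
pos=17: emit STR "hi" (now at pos=21)
pos=22: emit SEMI ';'
pos=24: emit NUM '7' (now at pos=25)
DONE. 7 tokens: [STR, STR, ID, ID, STR, SEMI, NUM]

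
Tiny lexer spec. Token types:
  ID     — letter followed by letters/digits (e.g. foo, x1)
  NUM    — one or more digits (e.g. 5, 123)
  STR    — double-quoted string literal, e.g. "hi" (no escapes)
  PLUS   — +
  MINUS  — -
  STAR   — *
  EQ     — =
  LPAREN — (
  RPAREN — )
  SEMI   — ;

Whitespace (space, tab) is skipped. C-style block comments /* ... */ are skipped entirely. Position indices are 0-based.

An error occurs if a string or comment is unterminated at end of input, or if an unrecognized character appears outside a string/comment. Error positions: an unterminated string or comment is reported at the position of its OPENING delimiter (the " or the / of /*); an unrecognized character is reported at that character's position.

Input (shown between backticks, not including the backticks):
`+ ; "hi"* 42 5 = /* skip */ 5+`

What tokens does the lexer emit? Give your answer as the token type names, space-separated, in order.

pos=0: emit PLUS '+'
pos=2: emit SEMI ';'
pos=4: enter STRING mode
pos=4: emit STR "hi" (now at pos=8)
pos=8: emit STAR '*'
pos=10: emit NUM '42' (now at pos=12)
pos=13: emit NUM '5' (now at pos=14)
pos=15: emit EQ '='
pos=17: enter COMMENT mode (saw '/*')
exit COMMENT mode (now at pos=27)
pos=28: emit NUM '5' (now at pos=29)
pos=29: emit PLUS '+'
DONE. 9 tokens: [PLUS, SEMI, STR, STAR, NUM, NUM, EQ, NUM, PLUS]

Answer: PLUS SEMI STR STAR NUM NUM EQ NUM PLUS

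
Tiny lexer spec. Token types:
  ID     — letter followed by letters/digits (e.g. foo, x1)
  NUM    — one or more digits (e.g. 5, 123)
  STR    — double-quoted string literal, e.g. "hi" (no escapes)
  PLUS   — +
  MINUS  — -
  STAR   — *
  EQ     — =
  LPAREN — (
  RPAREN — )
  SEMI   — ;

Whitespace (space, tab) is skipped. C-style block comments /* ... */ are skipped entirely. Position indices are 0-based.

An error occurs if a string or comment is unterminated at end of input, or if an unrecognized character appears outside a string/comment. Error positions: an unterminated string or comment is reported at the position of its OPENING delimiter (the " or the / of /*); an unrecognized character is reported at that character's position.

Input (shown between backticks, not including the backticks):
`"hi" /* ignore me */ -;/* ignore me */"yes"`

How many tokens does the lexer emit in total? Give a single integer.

pos=0: enter STRING mode
pos=0: emit STR "hi" (now at pos=4)
pos=5: enter COMMENT mode (saw '/*')
exit COMMENT mode (now at pos=20)
pos=21: emit MINUS '-'
pos=22: emit SEMI ';'
pos=23: enter COMMENT mode (saw '/*')
exit COMMENT mode (now at pos=38)
pos=38: enter STRING mode
pos=38: emit STR "yes" (now at pos=43)
DONE. 4 tokens: [STR, MINUS, SEMI, STR]

Answer: 4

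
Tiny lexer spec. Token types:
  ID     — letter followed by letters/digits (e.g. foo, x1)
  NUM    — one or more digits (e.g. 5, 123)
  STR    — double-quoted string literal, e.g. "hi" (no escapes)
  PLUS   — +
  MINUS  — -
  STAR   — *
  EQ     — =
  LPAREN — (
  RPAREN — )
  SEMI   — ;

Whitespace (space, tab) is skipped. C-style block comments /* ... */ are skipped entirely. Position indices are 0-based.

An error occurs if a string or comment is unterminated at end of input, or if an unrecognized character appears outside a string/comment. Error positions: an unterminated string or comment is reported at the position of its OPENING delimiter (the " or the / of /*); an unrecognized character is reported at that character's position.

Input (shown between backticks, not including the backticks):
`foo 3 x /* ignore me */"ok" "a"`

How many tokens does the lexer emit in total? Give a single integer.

pos=0: emit ID 'foo' (now at pos=3)
pos=4: emit NUM '3' (now at pos=5)
pos=6: emit ID 'x' (now at pos=7)
pos=8: enter COMMENT mode (saw '/*')
exit COMMENT mode (now at pos=23)
pos=23: enter STRING mode
pos=23: emit STR "ok" (now at pos=27)
pos=28: enter STRING mode
pos=28: emit STR "a" (now at pos=31)
DONE. 5 tokens: [ID, NUM, ID, STR, STR]

Answer: 5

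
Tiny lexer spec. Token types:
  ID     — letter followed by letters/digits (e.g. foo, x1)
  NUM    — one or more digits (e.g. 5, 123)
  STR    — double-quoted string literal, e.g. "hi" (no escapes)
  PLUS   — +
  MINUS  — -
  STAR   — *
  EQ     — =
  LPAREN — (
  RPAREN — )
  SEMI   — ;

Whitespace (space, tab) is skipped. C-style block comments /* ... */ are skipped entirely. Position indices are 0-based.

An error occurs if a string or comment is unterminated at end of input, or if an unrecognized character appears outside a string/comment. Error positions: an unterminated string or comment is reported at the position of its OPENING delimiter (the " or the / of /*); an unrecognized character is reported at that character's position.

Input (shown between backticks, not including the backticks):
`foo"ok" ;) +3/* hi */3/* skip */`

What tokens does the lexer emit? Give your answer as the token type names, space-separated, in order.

Answer: ID STR SEMI RPAREN PLUS NUM NUM

Derivation:
pos=0: emit ID 'foo' (now at pos=3)
pos=3: enter STRING mode
pos=3: emit STR "ok" (now at pos=7)
pos=8: emit SEMI ';'
pos=9: emit RPAREN ')'
pos=11: emit PLUS '+'
pos=12: emit NUM '3' (now at pos=13)
pos=13: enter COMMENT mode (saw '/*')
exit COMMENT mode (now at pos=21)
pos=21: emit NUM '3' (now at pos=22)
pos=22: enter COMMENT mode (saw '/*')
exit COMMENT mode (now at pos=32)
DONE. 7 tokens: [ID, STR, SEMI, RPAREN, PLUS, NUM, NUM]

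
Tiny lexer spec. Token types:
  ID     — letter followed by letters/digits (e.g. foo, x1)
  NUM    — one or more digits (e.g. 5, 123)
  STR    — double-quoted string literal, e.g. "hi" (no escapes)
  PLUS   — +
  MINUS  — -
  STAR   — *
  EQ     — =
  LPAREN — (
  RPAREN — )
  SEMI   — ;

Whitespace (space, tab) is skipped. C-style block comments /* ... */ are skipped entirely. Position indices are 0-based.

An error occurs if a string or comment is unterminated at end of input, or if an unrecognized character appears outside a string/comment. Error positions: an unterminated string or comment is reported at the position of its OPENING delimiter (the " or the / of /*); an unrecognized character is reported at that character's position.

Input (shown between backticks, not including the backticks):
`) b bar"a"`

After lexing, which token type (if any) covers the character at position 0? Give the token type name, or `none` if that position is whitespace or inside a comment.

Answer: RPAREN

Derivation:
pos=0: emit RPAREN ')'
pos=2: emit ID 'b' (now at pos=3)
pos=4: emit ID 'bar' (now at pos=7)
pos=7: enter STRING mode
pos=7: emit STR "a" (now at pos=10)
DONE. 4 tokens: [RPAREN, ID, ID, STR]
Position 0: char is ')' -> RPAREN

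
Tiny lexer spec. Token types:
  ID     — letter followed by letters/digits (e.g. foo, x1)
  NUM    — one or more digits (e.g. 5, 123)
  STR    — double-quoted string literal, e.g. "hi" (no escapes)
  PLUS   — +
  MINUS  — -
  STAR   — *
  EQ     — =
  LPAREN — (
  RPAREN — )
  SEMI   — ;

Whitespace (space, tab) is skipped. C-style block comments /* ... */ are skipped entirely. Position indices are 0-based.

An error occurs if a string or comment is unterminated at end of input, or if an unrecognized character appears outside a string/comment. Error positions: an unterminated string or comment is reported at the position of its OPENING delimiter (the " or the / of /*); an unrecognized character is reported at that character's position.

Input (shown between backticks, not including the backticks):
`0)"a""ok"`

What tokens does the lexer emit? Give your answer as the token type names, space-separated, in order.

Answer: NUM RPAREN STR STR

Derivation:
pos=0: emit NUM '0' (now at pos=1)
pos=1: emit RPAREN ')'
pos=2: enter STRING mode
pos=2: emit STR "a" (now at pos=5)
pos=5: enter STRING mode
pos=5: emit STR "ok" (now at pos=9)
DONE. 4 tokens: [NUM, RPAREN, STR, STR]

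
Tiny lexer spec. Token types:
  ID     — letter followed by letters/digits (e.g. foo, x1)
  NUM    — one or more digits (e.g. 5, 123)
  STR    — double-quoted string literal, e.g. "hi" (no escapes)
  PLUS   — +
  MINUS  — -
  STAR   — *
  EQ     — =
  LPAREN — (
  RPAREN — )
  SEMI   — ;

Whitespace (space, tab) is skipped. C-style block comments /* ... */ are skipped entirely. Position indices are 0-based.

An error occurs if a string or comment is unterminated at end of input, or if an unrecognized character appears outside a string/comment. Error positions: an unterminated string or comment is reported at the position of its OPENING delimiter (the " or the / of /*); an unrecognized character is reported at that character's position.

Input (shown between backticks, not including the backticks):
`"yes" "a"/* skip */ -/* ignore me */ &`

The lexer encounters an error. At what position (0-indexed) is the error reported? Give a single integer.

Answer: 37

Derivation:
pos=0: enter STRING mode
pos=0: emit STR "yes" (now at pos=5)
pos=6: enter STRING mode
pos=6: emit STR "a" (now at pos=9)
pos=9: enter COMMENT mode (saw '/*')
exit COMMENT mode (now at pos=19)
pos=20: emit MINUS '-'
pos=21: enter COMMENT mode (saw '/*')
exit COMMENT mode (now at pos=36)
pos=37: ERROR — unrecognized char '&'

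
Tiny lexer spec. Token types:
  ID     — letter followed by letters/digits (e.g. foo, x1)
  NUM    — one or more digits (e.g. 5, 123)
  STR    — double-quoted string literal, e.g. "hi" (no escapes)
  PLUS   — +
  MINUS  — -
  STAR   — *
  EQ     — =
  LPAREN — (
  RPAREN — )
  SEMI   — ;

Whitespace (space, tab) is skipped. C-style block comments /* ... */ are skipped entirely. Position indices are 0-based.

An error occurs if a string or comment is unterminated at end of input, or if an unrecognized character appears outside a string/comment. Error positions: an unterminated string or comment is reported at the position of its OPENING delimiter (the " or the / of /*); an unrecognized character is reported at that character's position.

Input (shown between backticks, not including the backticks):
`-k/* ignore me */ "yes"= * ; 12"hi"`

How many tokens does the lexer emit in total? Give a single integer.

pos=0: emit MINUS '-'
pos=1: emit ID 'k' (now at pos=2)
pos=2: enter COMMENT mode (saw '/*')
exit COMMENT mode (now at pos=17)
pos=18: enter STRING mode
pos=18: emit STR "yes" (now at pos=23)
pos=23: emit EQ '='
pos=25: emit STAR '*'
pos=27: emit SEMI ';'
pos=29: emit NUM '12' (now at pos=31)
pos=31: enter STRING mode
pos=31: emit STR "hi" (now at pos=35)
DONE. 8 tokens: [MINUS, ID, STR, EQ, STAR, SEMI, NUM, STR]

Answer: 8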